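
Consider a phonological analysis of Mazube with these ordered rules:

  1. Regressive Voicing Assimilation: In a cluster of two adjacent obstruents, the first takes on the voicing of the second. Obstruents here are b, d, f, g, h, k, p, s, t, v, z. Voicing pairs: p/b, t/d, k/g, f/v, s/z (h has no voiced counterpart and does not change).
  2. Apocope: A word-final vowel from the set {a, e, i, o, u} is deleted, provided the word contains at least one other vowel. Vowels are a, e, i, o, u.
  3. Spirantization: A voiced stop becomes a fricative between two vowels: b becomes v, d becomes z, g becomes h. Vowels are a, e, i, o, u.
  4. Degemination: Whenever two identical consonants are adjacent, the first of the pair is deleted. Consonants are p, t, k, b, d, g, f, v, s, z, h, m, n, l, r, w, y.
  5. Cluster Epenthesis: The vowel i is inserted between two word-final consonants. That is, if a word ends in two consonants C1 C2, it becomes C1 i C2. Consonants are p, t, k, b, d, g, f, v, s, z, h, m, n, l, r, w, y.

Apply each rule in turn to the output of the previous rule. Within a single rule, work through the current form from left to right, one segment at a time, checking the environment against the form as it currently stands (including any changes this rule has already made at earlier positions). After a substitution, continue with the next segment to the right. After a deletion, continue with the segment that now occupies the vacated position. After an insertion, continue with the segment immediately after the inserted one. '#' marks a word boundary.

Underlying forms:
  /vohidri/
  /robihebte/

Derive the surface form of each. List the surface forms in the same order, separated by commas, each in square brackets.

[vohidir], [rovihepit]

/vohidri/:
  1 Regressive Voicing Assimilation: no change — [vohidri]
  2 Apocope: [vohidri] → [vohidr]
  3 Spirantization: no change — [vohidr]
  4 Degemination: no change — [vohidr]
  5 Cluster Epenthesis: [vohidr] → [vohidir]
/robihebte/:
  1 Regressive Voicing Assimilation: [robihebte] → [robihepte]
  2 Apocope: [robihepte] → [robihept]
  3 Spirantization: [robihept] → [rovihept]
  4 Degemination: no change — [rovihept]
  5 Cluster Epenthesis: [rovihept] → [rovihepit]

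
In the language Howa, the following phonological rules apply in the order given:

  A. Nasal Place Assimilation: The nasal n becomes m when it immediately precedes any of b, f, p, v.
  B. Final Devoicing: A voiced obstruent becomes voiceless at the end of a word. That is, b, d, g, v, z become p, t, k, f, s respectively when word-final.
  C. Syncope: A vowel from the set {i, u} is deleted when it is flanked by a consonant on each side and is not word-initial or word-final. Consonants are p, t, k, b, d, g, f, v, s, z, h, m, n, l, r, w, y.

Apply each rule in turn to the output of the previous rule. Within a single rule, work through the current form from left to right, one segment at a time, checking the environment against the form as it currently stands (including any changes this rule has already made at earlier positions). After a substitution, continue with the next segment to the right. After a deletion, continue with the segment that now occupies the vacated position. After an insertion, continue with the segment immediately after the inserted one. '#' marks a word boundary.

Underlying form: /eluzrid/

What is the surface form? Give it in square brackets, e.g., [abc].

[elzrt]

A Nasal Place Assimilation: no change — [eluzrid]
B Final Devoicing: [eluzrid] → [eluzrit]
C Syncope: [eluzrit] → [elzrt]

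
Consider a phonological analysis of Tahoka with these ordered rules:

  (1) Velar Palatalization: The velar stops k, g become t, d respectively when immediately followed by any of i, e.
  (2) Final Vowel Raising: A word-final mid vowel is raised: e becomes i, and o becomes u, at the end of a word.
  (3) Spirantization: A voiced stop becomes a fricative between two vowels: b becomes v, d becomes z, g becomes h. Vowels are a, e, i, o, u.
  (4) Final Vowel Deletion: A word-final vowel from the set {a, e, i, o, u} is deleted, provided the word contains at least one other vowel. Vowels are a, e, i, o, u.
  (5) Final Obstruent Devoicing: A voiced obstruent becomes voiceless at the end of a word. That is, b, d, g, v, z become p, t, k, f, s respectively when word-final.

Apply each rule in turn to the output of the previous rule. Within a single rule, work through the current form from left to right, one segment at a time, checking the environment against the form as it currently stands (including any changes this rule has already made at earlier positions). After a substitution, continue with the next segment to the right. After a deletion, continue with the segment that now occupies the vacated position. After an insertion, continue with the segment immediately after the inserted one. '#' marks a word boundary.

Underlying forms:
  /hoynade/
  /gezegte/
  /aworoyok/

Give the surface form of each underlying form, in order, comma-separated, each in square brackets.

[hoynas], [dezegt], [aworoyok]

/hoynade/:
  (1) Velar Palatalization: no change — [hoynade]
  (2) Final Vowel Raising: [hoynade] → [hoynadi]
  (3) Spirantization: [hoynadi] → [hoynazi]
  (4) Final Vowel Deletion: [hoynazi] → [hoynaz]
  (5) Final Obstruent Devoicing: [hoynaz] → [hoynas]
/gezegte/:
  (1) Velar Palatalization: [gezegte] → [dezegte]
  (2) Final Vowel Raising: [dezegte] → [dezegti]
  (3) Spirantization: no change — [dezegti]
  (4) Final Vowel Deletion: [dezegti] → [dezegt]
  (5) Final Obstruent Devoicing: no change — [dezegt]
/aworoyok/:
  (1) Velar Palatalization: no change — [aworoyok]
  (2) Final Vowel Raising: no change — [aworoyok]
  (3) Spirantization: no change — [aworoyok]
  (4) Final Vowel Deletion: no change — [aworoyok]
  (5) Final Obstruent Devoicing: no change — [aworoyok]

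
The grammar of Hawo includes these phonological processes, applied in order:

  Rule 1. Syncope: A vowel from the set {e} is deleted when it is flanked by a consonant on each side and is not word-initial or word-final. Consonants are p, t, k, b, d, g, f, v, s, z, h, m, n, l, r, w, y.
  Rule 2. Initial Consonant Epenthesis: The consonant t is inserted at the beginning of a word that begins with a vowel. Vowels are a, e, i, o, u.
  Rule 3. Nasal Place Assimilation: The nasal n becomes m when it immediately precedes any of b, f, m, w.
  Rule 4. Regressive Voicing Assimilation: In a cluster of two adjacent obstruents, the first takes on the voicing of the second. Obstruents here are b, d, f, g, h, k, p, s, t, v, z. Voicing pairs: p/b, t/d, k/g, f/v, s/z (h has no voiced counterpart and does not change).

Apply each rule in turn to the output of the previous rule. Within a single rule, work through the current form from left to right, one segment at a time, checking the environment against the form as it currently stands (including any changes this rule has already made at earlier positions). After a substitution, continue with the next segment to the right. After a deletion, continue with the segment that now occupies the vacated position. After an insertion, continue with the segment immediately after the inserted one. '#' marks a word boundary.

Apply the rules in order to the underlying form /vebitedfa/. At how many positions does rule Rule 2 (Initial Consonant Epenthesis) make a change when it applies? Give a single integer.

Rule 1 Syncope: [vebitedfa] → [vbitdfa]
Rule 2 Initial Consonant Epenthesis: no change — [vbitdfa]
Rule 3 Nasal Place Assimilation: no change — [vbitdfa]
Rule 4 Regressive Voicing Assimilation: [vbitdfa] → [vbidtfa]
Rule Rule 2 changed 0 position(s).

0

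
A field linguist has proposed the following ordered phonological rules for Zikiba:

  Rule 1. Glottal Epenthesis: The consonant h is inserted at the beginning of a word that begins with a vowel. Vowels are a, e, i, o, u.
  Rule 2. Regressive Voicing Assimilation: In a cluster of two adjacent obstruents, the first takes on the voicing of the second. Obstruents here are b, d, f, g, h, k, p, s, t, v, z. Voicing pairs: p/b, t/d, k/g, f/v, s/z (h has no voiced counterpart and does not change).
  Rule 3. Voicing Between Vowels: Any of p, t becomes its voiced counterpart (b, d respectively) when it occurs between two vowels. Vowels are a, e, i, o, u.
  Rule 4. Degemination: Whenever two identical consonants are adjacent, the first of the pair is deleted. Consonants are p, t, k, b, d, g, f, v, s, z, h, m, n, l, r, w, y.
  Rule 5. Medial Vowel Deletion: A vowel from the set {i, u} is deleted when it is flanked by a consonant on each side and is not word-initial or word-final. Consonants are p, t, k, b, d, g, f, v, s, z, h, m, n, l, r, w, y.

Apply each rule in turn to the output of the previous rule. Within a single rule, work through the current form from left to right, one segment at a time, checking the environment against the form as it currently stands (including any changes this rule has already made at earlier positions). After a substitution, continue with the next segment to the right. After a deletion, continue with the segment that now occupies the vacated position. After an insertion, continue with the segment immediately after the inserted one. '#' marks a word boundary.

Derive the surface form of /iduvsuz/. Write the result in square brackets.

Rule 1 Glottal Epenthesis: [iduvsuz] → [hiduvsuz]
Rule 2 Regressive Voicing Assimilation: [hiduvsuz] → [hidufsuz]
Rule 3 Voicing Between Vowels: no change — [hidufsuz]
Rule 4 Degemination: no change — [hidufsuz]
Rule 5 Medial Vowel Deletion: [hidufsuz] → [hdfsz]

[hdfsz]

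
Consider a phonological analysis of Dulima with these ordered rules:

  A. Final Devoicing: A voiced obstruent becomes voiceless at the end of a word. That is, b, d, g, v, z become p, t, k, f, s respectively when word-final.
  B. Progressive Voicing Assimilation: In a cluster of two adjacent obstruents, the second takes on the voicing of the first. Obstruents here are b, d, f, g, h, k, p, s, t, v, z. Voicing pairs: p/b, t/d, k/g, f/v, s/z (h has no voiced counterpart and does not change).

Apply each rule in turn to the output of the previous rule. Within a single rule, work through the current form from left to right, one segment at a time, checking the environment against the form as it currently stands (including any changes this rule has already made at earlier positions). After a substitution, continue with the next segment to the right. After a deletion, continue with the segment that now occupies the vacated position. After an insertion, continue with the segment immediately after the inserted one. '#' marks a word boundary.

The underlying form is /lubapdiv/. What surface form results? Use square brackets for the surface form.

A Final Devoicing: [lubapdiv] → [lubapdif]
B Progressive Voicing Assimilation: [lubapdif] → [lubaptif]

[lubaptif]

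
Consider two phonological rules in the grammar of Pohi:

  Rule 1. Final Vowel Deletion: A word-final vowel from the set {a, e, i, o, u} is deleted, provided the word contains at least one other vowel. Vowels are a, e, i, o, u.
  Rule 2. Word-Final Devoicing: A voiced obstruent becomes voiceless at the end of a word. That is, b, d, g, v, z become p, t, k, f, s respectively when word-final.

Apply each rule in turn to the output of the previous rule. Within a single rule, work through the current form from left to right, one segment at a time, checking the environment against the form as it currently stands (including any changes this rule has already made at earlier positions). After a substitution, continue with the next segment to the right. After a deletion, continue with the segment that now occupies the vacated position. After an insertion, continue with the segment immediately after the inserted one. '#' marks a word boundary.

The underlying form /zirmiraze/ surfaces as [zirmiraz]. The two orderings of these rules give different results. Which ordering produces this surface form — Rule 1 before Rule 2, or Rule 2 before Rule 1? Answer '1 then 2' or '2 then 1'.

Order 1 then 2:
  1 Final Vowel Deletion: [zirmiraze] → [zirmiraz]
  2 Word-Final Devoicing: [zirmiraz] → [zirmiras]
  result: [zirmiras]
Order 2 then 1:
  2 Word-Final Devoicing: no change — [zirmiraze]
  1 Final Vowel Deletion: [zirmiraze] → [zirmiraz]
  result: [zirmiraz]

2 then 1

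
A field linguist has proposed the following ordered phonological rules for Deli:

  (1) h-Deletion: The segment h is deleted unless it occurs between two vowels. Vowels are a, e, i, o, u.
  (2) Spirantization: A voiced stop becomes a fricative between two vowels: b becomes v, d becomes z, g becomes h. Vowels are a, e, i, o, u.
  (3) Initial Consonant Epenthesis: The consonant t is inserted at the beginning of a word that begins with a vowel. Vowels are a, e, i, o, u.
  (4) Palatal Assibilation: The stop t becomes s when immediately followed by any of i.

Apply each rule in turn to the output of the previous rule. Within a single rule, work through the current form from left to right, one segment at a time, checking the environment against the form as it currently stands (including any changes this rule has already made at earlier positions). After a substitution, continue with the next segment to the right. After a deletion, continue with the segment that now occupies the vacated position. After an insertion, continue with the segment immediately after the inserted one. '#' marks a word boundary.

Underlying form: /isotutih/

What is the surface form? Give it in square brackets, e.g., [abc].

[sisotusi]

(1) h-Deletion: [isotutih] → [isotuti]
(2) Spirantization: no change — [isotuti]
(3) Initial Consonant Epenthesis: [isotuti] → [tisotuti]
(4) Palatal Assibilation: [tisotuti] → [sisotusi]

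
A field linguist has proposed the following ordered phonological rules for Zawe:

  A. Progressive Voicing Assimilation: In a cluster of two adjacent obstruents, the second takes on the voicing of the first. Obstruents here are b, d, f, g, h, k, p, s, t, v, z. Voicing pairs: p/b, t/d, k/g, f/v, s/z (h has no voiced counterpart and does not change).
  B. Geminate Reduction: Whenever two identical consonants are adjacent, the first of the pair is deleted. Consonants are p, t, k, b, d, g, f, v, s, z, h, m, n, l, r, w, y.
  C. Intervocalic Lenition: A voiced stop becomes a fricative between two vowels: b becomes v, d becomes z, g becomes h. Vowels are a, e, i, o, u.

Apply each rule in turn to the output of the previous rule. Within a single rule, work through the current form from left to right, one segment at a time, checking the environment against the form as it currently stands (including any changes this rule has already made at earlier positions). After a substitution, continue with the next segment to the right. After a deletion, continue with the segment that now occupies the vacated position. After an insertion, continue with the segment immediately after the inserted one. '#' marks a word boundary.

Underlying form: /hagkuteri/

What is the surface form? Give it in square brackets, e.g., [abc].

A Progressive Voicing Assimilation: [hagkuteri] → [hagguteri]
B Geminate Reduction: [hagguteri] → [haguteri]
C Intervocalic Lenition: [haguteri] → [hahuteri]

[hahuteri]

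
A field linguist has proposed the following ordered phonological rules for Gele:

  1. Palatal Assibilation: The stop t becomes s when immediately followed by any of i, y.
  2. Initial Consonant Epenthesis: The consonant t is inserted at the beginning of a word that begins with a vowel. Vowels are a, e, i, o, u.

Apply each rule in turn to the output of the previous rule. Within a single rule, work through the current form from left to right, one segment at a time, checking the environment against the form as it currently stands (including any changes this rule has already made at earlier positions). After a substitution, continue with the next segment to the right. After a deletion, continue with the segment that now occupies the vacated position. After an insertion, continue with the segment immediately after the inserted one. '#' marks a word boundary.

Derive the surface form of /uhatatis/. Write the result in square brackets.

[tuhatasis]

1 Palatal Assibilation: [uhatatis] → [uhatasis]
2 Initial Consonant Epenthesis: [uhatasis] → [tuhatasis]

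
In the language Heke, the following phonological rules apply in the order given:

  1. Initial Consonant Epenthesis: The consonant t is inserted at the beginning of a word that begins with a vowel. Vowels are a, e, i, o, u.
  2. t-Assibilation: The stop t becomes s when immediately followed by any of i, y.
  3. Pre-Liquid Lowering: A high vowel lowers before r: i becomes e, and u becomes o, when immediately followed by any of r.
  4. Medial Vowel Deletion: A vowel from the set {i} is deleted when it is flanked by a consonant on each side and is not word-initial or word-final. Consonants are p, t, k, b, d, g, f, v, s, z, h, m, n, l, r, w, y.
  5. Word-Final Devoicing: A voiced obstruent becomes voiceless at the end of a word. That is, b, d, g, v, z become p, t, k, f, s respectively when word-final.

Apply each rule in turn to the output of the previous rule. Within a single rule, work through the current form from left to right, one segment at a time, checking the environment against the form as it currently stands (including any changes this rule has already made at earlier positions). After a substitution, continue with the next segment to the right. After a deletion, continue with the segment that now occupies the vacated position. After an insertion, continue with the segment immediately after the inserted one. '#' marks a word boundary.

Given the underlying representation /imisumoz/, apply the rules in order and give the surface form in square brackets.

[smsumos]

1 Initial Consonant Epenthesis: [imisumoz] → [timisumoz]
2 t-Assibilation: [timisumoz] → [simisumoz]
3 Pre-Liquid Lowering: no change — [simisumoz]
4 Medial Vowel Deletion: [simisumoz] → [smsumoz]
5 Word-Final Devoicing: [smsumoz] → [smsumos]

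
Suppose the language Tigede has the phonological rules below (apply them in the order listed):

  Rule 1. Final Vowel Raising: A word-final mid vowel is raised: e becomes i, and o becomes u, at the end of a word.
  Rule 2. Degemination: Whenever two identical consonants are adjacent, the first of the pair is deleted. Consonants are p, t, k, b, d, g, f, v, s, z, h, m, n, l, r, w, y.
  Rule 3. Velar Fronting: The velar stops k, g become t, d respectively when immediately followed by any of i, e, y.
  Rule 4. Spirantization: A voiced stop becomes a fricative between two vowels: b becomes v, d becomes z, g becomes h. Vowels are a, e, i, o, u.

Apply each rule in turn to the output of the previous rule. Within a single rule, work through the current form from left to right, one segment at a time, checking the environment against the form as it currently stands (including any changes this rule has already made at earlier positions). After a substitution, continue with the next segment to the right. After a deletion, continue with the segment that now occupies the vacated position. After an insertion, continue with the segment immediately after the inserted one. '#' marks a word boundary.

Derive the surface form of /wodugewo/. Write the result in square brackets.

Rule 1 Final Vowel Raising: [wodugewo] → [wodugewu]
Rule 2 Degemination: no change — [wodugewu]
Rule 3 Velar Fronting: [wodugewu] → [wodudewu]
Rule 4 Spirantization: [wodudewu] → [wozuzewu]

[wozuzewu]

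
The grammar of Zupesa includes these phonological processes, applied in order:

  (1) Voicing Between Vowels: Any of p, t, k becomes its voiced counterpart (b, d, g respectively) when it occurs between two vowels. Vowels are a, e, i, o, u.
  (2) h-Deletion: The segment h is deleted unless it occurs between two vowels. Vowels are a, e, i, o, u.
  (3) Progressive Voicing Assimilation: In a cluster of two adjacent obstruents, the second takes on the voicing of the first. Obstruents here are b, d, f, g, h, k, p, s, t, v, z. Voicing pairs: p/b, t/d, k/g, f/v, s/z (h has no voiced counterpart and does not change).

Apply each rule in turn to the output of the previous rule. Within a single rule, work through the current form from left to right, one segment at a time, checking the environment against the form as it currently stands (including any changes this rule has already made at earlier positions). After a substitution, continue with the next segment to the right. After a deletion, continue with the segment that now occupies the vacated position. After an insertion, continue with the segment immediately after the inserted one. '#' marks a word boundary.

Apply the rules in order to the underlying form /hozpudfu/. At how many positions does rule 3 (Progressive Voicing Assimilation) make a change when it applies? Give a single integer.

2

(1) Voicing Between Vowels: no change — [hozpudfu]
(2) h-Deletion: [hozpudfu] → [ozpudfu]
(3) Progressive Voicing Assimilation: [ozpudfu] → [ozbudvu]
Rule 3 changed 2 position(s).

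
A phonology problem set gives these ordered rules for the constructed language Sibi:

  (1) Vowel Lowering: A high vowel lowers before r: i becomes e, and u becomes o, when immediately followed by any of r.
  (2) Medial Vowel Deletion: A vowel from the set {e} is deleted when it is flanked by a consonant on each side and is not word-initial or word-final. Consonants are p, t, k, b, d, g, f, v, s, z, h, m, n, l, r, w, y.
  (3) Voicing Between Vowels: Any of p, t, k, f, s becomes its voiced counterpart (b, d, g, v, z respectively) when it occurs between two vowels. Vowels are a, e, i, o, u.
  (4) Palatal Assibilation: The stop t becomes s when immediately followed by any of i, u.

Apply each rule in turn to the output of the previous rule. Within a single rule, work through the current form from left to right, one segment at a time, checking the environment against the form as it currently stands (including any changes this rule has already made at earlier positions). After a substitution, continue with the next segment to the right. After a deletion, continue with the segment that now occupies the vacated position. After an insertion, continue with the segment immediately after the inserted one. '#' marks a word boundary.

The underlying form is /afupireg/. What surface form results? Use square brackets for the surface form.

[avuprg]

(1) Vowel Lowering: [afupireg] → [afupereg]
(2) Medial Vowel Deletion: [afupereg] → [afuprg]
(3) Voicing Between Vowels: [afuprg] → [avuprg]
(4) Palatal Assibilation: no change — [avuprg]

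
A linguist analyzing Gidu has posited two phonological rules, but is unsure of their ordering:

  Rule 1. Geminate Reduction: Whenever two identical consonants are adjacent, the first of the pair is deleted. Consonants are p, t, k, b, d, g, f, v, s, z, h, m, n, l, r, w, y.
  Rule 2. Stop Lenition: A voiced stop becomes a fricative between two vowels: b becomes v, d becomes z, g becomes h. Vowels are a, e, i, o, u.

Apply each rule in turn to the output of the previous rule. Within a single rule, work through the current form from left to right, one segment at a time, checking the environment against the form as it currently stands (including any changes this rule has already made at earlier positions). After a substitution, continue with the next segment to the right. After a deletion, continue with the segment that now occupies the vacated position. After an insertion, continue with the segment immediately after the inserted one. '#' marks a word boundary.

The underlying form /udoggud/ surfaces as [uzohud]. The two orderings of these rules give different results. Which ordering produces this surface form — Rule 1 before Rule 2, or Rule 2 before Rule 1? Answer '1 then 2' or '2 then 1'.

Order 1 then 2:
  1 Geminate Reduction: [udoggud] → [udogud]
  2 Stop Lenition: [udogud] → [uzohud]
  result: [uzohud]
Order 2 then 1:
  2 Stop Lenition: [udoggud] → [uzoggud]
  1 Geminate Reduction: [uzoggud] → [uzogud]
  result: [uzogud]

1 then 2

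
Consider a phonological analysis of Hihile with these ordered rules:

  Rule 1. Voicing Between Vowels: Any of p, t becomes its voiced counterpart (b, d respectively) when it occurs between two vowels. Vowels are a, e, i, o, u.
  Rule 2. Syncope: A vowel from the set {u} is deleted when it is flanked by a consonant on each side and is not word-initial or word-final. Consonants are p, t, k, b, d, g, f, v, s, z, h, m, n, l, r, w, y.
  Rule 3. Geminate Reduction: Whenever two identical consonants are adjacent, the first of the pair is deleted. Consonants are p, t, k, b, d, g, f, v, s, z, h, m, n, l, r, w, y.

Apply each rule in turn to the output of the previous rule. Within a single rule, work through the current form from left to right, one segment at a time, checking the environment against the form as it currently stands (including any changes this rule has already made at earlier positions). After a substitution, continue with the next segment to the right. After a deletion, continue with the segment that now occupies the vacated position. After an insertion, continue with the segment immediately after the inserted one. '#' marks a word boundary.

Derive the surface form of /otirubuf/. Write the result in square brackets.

Rule 1 Voicing Between Vowels: [otirubuf] → [odirubuf]
Rule 2 Syncope: [odirubuf] → [odirbf]
Rule 3 Geminate Reduction: no change — [odirbf]

[odirbf]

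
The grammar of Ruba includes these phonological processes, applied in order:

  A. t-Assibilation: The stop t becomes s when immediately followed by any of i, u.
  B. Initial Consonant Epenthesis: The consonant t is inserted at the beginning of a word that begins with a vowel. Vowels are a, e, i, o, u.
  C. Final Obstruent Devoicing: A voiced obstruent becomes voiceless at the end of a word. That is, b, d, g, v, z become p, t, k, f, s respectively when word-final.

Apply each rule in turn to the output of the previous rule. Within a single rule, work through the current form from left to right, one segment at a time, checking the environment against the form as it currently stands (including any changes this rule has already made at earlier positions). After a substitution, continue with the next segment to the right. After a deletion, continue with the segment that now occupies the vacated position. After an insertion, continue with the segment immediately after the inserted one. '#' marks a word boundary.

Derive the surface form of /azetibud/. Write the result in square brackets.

[tazesibut]

A t-Assibilation: [azetibud] → [azesibud]
B Initial Consonant Epenthesis: [azesibud] → [tazesibud]
C Final Obstruent Devoicing: [tazesibud] → [tazesibut]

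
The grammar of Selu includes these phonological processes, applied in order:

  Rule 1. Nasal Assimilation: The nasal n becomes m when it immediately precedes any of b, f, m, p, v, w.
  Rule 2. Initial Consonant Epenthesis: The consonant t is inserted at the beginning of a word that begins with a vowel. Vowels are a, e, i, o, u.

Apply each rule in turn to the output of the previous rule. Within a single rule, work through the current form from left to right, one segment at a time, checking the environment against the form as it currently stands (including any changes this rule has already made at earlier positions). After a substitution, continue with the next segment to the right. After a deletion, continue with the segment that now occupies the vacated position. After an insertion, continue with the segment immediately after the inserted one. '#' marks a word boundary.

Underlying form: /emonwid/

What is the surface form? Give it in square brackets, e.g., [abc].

[temomwid]

Rule 1 Nasal Assimilation: [emonwid] → [emomwid]
Rule 2 Initial Consonant Epenthesis: [emomwid] → [temomwid]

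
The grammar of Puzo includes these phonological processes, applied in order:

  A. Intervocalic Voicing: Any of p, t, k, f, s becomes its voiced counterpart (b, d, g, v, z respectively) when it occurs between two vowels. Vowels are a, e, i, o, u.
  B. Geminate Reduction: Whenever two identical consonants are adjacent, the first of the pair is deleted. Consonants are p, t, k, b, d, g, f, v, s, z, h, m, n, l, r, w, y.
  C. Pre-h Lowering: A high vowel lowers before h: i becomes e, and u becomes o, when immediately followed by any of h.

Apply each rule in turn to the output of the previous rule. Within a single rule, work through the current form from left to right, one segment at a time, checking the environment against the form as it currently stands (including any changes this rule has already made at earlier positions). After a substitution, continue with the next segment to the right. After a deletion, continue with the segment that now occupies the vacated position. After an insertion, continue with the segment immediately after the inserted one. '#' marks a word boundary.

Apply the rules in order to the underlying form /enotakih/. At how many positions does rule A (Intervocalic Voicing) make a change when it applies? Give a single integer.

A Intervocalic Voicing: [enotakih] → [enodagih]
B Geminate Reduction: no change — [enodagih]
C Pre-h Lowering: [enodagih] → [enodageh]
Rule A changed 2 position(s).

2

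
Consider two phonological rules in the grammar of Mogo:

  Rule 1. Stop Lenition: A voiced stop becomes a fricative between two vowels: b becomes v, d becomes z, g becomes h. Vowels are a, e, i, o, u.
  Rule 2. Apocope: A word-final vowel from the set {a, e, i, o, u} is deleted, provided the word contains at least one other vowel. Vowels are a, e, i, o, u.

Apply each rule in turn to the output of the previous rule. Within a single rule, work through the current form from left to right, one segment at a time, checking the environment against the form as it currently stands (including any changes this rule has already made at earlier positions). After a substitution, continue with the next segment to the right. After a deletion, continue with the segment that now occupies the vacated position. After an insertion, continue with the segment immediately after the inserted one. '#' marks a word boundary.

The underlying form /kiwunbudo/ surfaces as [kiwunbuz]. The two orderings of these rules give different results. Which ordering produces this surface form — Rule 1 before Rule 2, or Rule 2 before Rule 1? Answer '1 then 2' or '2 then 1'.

1 then 2

Order 1 then 2:
  1 Stop Lenition: [kiwunbudo] → [kiwunbuzo]
  2 Apocope: [kiwunbuzo] → [kiwunbuz]
  result: [kiwunbuz]
Order 2 then 1:
  2 Apocope: [kiwunbudo] → [kiwunbud]
  1 Stop Lenition: no change — [kiwunbud]
  result: [kiwunbud]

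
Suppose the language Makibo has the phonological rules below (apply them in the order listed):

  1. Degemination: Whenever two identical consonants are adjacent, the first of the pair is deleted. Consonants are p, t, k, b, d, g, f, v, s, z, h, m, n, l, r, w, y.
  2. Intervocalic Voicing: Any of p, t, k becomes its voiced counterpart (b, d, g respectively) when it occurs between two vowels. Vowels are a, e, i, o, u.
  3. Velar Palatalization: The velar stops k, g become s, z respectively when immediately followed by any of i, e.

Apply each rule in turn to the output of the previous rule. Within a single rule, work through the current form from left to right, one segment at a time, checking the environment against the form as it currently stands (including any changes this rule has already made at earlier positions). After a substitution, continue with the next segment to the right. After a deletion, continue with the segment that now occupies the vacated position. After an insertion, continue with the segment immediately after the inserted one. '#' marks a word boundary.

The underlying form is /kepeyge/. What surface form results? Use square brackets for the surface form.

1 Degemination: no change — [kepeyge]
2 Intervocalic Voicing: [kepeyge] → [kebeyge]
3 Velar Palatalization: [kebeyge] → [sebeyze]

[sebeyze]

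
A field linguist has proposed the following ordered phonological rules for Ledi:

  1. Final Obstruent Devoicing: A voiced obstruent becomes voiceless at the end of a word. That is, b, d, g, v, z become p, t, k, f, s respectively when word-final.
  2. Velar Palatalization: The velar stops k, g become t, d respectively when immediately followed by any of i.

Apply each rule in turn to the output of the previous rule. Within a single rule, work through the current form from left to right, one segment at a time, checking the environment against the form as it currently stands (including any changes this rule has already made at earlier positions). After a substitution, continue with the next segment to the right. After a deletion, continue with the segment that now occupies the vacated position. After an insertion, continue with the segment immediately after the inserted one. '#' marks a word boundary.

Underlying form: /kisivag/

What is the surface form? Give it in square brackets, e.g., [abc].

[tisivak]

1 Final Obstruent Devoicing: [kisivag] → [kisivak]
2 Velar Palatalization: [kisivak] → [tisivak]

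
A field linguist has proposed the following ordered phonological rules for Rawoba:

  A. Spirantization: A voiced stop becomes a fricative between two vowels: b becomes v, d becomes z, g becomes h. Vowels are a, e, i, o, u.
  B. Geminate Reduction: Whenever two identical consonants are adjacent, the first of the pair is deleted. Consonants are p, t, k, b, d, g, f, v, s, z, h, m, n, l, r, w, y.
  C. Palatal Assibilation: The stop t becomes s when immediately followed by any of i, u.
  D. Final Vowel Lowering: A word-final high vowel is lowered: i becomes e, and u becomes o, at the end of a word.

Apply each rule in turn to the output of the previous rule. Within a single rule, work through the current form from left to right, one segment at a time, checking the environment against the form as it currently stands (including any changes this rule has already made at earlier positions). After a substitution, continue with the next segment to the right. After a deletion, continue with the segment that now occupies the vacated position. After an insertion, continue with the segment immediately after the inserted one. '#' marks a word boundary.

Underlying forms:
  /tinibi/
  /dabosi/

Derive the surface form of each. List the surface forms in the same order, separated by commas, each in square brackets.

/tinibi/:
  A Spirantization: [tinibi] → [tinivi]
  B Geminate Reduction: no change — [tinivi]
  C Palatal Assibilation: [tinivi] → [sinivi]
  D Final Vowel Lowering: [sinivi] → [sinive]
/dabosi/:
  A Spirantization: [dabosi] → [davosi]
  B Geminate Reduction: no change — [davosi]
  C Palatal Assibilation: no change — [davosi]
  D Final Vowel Lowering: [davosi] → [davose]

[sinive], [davose]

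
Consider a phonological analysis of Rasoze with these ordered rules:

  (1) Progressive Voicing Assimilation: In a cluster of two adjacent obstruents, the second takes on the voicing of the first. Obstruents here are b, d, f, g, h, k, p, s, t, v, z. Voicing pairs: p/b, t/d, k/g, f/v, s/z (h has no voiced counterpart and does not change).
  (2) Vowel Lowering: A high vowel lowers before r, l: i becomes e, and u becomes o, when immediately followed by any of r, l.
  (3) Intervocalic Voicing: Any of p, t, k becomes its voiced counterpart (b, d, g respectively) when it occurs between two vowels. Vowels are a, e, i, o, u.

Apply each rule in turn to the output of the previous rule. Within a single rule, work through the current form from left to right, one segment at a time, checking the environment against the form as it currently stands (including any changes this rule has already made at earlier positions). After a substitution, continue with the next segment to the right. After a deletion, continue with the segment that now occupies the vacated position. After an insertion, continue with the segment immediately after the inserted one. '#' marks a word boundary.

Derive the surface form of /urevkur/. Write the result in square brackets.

(1) Progressive Voicing Assimilation: [urevkur] → [urevgur]
(2) Vowel Lowering: [urevgur] → [orevgor]
(3) Intervocalic Voicing: no change — [orevgor]

[orevgor]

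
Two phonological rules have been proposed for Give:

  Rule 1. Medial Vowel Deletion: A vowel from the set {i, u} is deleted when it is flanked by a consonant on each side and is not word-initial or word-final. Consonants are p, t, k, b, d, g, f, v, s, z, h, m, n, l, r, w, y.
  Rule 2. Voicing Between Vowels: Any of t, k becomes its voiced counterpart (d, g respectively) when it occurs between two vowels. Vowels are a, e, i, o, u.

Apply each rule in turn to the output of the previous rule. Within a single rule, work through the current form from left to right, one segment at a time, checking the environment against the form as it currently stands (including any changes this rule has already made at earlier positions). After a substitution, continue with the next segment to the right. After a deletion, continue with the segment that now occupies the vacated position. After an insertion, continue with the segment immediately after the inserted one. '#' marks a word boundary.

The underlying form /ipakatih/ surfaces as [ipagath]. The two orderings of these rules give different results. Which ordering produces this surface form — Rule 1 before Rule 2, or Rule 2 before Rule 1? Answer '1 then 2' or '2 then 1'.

1 then 2

Order 1 then 2:
  1 Medial Vowel Deletion: [ipakatih] → [ipakath]
  2 Voicing Between Vowels: [ipakath] → [ipagath]
  result: [ipagath]
Order 2 then 1:
  2 Voicing Between Vowels: [ipakatih] → [ipagadih]
  1 Medial Vowel Deletion: [ipagadih] → [ipagadh]
  result: [ipagadh]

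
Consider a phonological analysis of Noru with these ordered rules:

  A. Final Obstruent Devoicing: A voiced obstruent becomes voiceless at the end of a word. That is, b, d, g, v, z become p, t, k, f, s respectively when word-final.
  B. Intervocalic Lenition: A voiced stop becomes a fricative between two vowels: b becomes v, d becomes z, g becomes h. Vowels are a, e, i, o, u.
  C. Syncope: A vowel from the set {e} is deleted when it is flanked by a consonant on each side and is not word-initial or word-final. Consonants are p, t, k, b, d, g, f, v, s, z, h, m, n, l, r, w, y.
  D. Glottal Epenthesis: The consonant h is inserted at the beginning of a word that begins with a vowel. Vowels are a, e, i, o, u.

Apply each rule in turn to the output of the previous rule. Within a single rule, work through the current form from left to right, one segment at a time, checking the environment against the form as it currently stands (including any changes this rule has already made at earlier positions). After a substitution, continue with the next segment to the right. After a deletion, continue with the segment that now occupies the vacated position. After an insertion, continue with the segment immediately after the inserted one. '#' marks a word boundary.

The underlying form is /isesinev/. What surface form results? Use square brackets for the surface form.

A Final Obstruent Devoicing: [isesinev] → [isesinef]
B Intervocalic Lenition: no change — [isesinef]
C Syncope: [isesinef] → [issinf]
D Glottal Epenthesis: [issinf] → [hissinf]

[hissinf]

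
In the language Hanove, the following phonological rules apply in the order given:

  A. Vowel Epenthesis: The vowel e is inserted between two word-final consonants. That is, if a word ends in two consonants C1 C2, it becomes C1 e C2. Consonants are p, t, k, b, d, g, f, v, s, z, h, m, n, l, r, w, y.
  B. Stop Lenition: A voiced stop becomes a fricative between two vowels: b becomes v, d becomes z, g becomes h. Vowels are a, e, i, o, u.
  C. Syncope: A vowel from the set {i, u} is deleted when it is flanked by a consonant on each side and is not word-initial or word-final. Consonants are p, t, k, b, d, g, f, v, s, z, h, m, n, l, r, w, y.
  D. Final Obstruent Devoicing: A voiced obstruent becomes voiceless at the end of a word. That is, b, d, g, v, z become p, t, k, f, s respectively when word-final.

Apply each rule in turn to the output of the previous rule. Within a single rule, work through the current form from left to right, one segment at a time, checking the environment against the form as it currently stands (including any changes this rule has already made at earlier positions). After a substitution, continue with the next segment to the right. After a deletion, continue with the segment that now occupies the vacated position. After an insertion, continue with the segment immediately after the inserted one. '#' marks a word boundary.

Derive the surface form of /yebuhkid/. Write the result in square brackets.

[yevhkt]

A Vowel Epenthesis: no change — [yebuhkid]
B Stop Lenition: [yebuhkid] → [yevuhkid]
C Syncope: [yevuhkid] → [yevhkd]
D Final Obstruent Devoicing: [yevhkd] → [yevhkt]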